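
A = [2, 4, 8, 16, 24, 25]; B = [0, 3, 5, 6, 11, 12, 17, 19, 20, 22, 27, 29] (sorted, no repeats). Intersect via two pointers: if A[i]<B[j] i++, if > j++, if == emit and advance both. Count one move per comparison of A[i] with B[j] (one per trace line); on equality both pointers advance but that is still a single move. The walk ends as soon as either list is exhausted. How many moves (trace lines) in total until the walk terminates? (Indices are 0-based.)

16 moves

i=0 j=0: 2>0, j++
i=0 j=1: 2<3, i++
i=1 j=1: 4>3, j++
i=1 j=2: 4<5, i++
i=2 j=2: 8>5, j++
i=2 j=3: 8>6, j++
i=2 j=4: 8<11, i++
i=3 j=4: 16>11, j++
i=3 j=5: 16>12, j++
i=3 j=6: 16<17, i++
i=4 j=6: 24>17, j++
i=4 j=7: 24>19, j++
i=4 j=8: 24>20, j++
i=4 j=9: 24>22, j++
i=4 j=10: 24<27, i++
i=5 j=10: 25<27, i++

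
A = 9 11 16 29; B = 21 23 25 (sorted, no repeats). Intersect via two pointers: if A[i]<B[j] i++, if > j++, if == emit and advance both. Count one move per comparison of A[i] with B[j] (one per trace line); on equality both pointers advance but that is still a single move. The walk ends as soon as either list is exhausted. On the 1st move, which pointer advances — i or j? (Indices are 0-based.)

i

i=0 j=0: 9<21, i++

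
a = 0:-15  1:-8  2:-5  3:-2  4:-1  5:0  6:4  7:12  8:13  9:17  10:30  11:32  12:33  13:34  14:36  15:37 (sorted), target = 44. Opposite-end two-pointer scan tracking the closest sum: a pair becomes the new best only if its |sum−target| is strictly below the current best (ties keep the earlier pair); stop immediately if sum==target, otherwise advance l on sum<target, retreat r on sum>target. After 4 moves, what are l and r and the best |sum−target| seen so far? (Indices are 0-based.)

l=4, r=15, best |Δ|=9

l=0 r=15: -15+37=22 d=22 *, l++
l=1 r=15: -8+37=29 d=15 *, l++
l=2 r=15: -5+37=32 d=12 *, l++
l=3 r=15: -2+37=35 d=9 *, l++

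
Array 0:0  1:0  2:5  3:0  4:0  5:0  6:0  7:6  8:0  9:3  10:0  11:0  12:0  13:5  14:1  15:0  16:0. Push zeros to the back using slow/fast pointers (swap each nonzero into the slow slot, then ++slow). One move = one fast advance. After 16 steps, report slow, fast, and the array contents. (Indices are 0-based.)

slow=0 fast=0: a[fast]=0, fast++
slow=0 fast=1: a[fast]=0, fast++
slow=0 fast=2: a[fast]=5≠0 swap→a[0]=5, slow++,fast++
slow=1 fast=3: a[fast]=0, fast++
slow=1 fast=4: a[fast]=0, fast++
slow=1 fast=5: a[fast]=0, fast++
slow=1 fast=6: a[fast]=0, fast++
slow=1 fast=7: a[fast]=6≠0 swap→a[1]=6, slow++,fast++
slow=2 fast=8: a[fast]=0, fast++
slow=2 fast=9: a[fast]=3≠0 swap→a[2]=3, slow++,fast++
slow=3 fast=10: a[fast]=0, fast++
slow=3 fast=11: a[fast]=0, fast++
slow=3 fast=12: a[fast]=0, fast++
slow=3 fast=13: a[fast]=5≠0 swap→a[3]=5, slow++,fast++
slow=4 fast=14: a[fast]=1≠0 swap→a[4]=1, slow++,fast++
slow=5 fast=15: a[fast]=0, fast++

slow=5, fast=16, a=[5, 6, 3, 5, 1, 0, 0, 0, 0, 0, 0, 0, 0, 0, 0, 0, 0]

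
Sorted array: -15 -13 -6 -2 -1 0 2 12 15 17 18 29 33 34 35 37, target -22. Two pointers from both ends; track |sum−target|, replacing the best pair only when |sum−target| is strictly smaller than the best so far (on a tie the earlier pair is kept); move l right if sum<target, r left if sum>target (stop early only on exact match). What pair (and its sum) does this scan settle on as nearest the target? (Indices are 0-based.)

pair (-15, -6) with sum -21 (|Δ|=1)

l=0 r=15: -15+37=22 d=44 *, r--
l=0 r=14: -15+35=20 d=42 *, r--
l=0 r=13: -15+34=19 d=41 *, r--
l=0 r=12: -15+33=18 d=40 *, r--
l=0 r=11: -15+29=14 d=36 *, r--
l=0 r=10: -15+18=3 d=25 *, r--
l=0 r=9: -15+17=2 d=24 *, r--
l=0 r=8: -15+15=0 d=22 *, r--
l=0 r=7: -15+12=-3 d=19 *, r--
l=0 r=6: -15+2=-13 d=9 *, r--
l=0 r=5: -15+0=-15 d=7 *, r--
l=0 r=4: -15+-1=-16 d=6 *, r--
l=0 r=3: -15+-2=-17 d=5 *, r--
l=0 r=2: -15+-6=-21 d=1 *, r--
l=0 r=1: -15+-13=-28 d=6, l++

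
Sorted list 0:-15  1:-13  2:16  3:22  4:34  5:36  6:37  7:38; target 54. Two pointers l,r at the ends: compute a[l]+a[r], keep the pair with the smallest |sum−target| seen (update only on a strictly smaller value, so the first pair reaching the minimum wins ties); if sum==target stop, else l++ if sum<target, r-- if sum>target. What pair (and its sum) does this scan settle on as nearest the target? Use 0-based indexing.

pair (16, 38) with sum 54 (|Δ|=0)

[0,7] -15+38=23 d=31 * → l++
[1,7] -13+38=25 d=29 * → l++
[2,7] 16+38=54 d=0 * → stop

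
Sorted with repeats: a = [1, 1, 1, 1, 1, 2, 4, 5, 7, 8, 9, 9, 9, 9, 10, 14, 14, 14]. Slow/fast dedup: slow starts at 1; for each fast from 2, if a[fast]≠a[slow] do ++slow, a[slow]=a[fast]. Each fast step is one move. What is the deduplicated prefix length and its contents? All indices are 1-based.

(s=1,f=2) a[fast]=1=a[slow] dup → fast++
(s=1,f=3) a[fast]=1=a[slow] dup → fast++
(s=1,f=4) a[fast]=1=a[slow] dup → fast++
(s=1,f=5) a[fast]=1=a[slow] dup → fast++
(s=1,f=6) a[fast]=2≠a[slow]=1 write a[2]=2 → slow++,fast++
(s=2,f=7) a[fast]=4≠a[slow]=2 write a[3]=4 → slow++,fast++
(s=3,f=8) a[fast]=5≠a[slow]=4 write a[4]=5 → slow++,fast++
(s=4,f=9) a[fast]=7≠a[slow]=5 write a[5]=7 → slow++,fast++
(s=5,f=10) a[fast]=8≠a[slow]=7 write a[6]=8 → slow++,fast++
(s=6,f=11) a[fast]=9≠a[slow]=8 write a[7]=9 → slow++,fast++
(s=7,f=12) a[fast]=9=a[slow] dup → fast++
(s=7,f=13) a[fast]=9=a[slow] dup → fast++
(s=7,f=14) a[fast]=9=a[slow] dup → fast++
(s=7,f=15) a[fast]=10≠a[slow]=9 write a[8]=10 → slow++,fast++
(s=8,f=16) a[fast]=14≠a[slow]=10 write a[9]=14 → slow++,fast++
(s=9,f=17) a[fast]=14=a[slow] dup → fast++
(s=9,f=18) a[fast]=14=a[slow] dup → fast++

length 9; prefix = [1, 2, 4, 5, 7, 8, 9, 10, 14]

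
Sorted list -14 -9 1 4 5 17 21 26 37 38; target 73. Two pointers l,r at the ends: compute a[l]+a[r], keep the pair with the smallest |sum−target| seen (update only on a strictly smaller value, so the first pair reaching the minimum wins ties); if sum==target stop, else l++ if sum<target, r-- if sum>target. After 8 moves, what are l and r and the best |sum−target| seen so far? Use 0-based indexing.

l=8, r=9, best |Δ|=9

[0,9] -14+38=24 d=49 * → l++
[1,9] -9+38=29 d=44 * → l++
[2,9] 1+38=39 d=34 * → l++
[3,9] 4+38=42 d=31 * → l++
[4,9] 5+38=43 d=30 * → l++
[5,9] 17+38=55 d=18 * → l++
[6,9] 21+38=59 d=14 * → l++
[7,9] 26+38=64 d=9 * → l++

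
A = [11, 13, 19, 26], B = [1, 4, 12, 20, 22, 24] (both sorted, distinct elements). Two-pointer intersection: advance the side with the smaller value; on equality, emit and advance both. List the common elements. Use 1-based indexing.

[i=1,j=1] 11>1 → j++
[i=1,j=2] 11>4 → j++
[i=1,j=3] 11<12 → i++
[i=2,j=3] 13>12 → j++
[i=2,j=4] 13<20 → i++
[i=3,j=4] 19<20 → i++
[i=4,j=4] 26>20 → j++
[i=4,j=5] 26>22 → j++
[i=4,j=6] 26>24 → j++

intersection = []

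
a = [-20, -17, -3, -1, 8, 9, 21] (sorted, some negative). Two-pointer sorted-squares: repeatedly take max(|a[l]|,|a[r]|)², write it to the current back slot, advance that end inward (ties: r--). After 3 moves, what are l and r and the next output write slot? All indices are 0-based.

l=0 r=6: |-20|<=|21| out[6]=441, r--
l=0 r=5: |-20|>|9| out[5]=400, l++
l=1 r=5: |-17|>|9| out[4]=289, l++

l=2, r=5, next write slot=3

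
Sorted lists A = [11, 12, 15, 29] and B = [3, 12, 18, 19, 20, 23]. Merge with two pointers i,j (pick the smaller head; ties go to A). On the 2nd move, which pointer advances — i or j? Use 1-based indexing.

i

[i=1,j=1] A[i]=11>B[j]=3 take 3 → j++
[i=1,j=2] A[i]=11<=B[j]=12 take 11 → i++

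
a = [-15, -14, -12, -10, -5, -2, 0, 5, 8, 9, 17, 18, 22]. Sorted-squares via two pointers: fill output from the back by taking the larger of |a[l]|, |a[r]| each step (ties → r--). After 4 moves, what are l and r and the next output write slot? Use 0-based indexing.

l=1, r=9, next write slot=8

l=0 r=12: |-15|<=|22| out[12]=484, r--
l=0 r=11: |-15|<=|18| out[11]=324, r--
l=0 r=10: |-15|<=|17| out[10]=289, r--
l=0 r=9: |-15|>|9| out[9]=225, l++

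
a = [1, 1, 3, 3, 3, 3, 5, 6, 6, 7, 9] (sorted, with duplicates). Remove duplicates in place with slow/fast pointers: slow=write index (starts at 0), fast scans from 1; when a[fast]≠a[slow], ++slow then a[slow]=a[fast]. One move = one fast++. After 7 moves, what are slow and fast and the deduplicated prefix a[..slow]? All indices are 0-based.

slow=3, fast=8, prefix=[1, 3, 5, 6]

slow=0 fast=1: a[fast]=1=a[slow] dup, fast++
slow=0 fast=2: a[fast]=3≠a[slow]=1 write a[1]=3, slow++,fast++
slow=1 fast=3: a[fast]=3=a[slow] dup, fast++
slow=1 fast=4: a[fast]=3=a[slow] dup, fast++
slow=1 fast=5: a[fast]=3=a[slow] dup, fast++
slow=1 fast=6: a[fast]=5≠a[slow]=3 write a[2]=5, slow++,fast++
slow=2 fast=7: a[fast]=6≠a[slow]=5 write a[3]=6, slow++,fast++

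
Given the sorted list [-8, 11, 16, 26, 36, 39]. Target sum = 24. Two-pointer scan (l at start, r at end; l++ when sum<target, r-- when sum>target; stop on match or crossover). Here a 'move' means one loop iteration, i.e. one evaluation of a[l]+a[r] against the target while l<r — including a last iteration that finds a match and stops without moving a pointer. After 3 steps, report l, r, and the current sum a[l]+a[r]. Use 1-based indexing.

l=1 r=6: -8+39=31 >24, r--
l=1 r=5: -8+36=28 >24, r--
l=1 r=4: -8+26=18 <24, l++

l=2, r=4, sum=37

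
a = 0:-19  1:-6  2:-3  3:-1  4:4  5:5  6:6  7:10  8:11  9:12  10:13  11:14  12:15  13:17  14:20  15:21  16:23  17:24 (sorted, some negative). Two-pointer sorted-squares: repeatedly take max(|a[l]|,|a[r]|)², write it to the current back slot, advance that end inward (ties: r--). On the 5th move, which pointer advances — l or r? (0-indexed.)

l

l=0 r=17: |-19|<=|24| out[17]=576, r--
l=0 r=16: |-19|<=|23| out[16]=529, r--
l=0 r=15: |-19|<=|21| out[15]=441, r--
l=0 r=14: |-19|<=|20| out[14]=400, r--
l=0 r=13: |-19|>|17| out[13]=361, l++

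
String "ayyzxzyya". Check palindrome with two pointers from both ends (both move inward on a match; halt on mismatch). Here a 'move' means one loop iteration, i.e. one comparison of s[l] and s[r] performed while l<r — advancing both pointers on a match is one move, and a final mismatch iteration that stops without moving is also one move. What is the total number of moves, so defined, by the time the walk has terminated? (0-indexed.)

l=0 r=8: 'a'=='a', l++,r--
l=1 r=7: 'y'=='y', l++,r--
l=2 r=6: 'y'=='y', l++,r--
l=3 r=5: 'z'=='z', l++,r--

4 moves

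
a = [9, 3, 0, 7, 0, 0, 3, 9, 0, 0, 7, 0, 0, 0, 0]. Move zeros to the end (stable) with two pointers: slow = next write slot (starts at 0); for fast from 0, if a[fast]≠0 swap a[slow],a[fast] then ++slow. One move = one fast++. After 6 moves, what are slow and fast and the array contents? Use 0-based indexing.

slow=3, fast=6, a=[9, 3, 7, 0, 0, 0, 3, 9, 0, 0, 7, 0, 0, 0, 0]

(s=0,f=0) a[fast]=9≠0 swap→a[0]=9 → slow++,fast++
(s=1,f=1) a[fast]=3≠0 swap→a[1]=3 → slow++,fast++
(s=2,f=2) a[fast]=0 → fast++
(s=2,f=3) a[fast]=7≠0 swap→a[2]=7 → slow++,fast++
(s=3,f=4) a[fast]=0 → fast++
(s=3,f=5) a[fast]=0 → fast++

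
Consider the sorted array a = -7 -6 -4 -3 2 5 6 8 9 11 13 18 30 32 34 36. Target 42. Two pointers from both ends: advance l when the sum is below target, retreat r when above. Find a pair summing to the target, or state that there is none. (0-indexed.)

(6, 36)

l=0 r=15: -7+36=29 <42, l++
l=1 r=15: -6+36=30 <42, l++
l=2 r=15: -4+36=32 <42, l++
l=3 r=15: -3+36=33 <42, l++
l=4 r=15: 2+36=38 <42, l++
l=5 r=15: 5+36=41 <42, l++
l=6 r=15: 6+36=42, found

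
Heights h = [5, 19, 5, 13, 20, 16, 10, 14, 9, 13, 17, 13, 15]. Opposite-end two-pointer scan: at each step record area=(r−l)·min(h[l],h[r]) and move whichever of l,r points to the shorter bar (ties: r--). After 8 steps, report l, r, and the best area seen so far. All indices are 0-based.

[0,12] min(5,15)*12=60 best=60 * → l++
[1,12] min(19,15)*11=165 best=165 * → r--
[1,11] min(19,13)*10=130 best=165 → r--
[1,10] min(19,17)*9=153 best=165 → r--
[1,9] min(19,13)*8=104 best=165 → r--
[1,8] min(19,9)*7=63 best=165 → r--
[1,7] min(19,14)*6=84 best=165 → r--
[1,6] min(19,10)*5=50 best=165 → r--

l=1, r=5, best area=165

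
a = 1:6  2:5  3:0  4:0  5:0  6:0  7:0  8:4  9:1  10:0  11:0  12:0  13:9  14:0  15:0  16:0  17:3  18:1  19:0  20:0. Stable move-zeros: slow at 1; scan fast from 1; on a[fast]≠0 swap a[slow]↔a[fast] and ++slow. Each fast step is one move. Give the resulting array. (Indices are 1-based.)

slow=1 fast=1: a[fast]=6≠0 swap→a[1]=6, slow++,fast++
slow=2 fast=2: a[fast]=5≠0 swap→a[2]=5, slow++,fast++
slow=3 fast=3: a[fast]=0, fast++
slow=3 fast=4: a[fast]=0, fast++
slow=3 fast=5: a[fast]=0, fast++
slow=3 fast=6: a[fast]=0, fast++
slow=3 fast=7: a[fast]=0, fast++
slow=3 fast=8: a[fast]=4≠0 swap→a[3]=4, slow++,fast++
slow=4 fast=9: a[fast]=1≠0 swap→a[4]=1, slow++,fast++
slow=5 fast=10: a[fast]=0, fast++
slow=5 fast=11: a[fast]=0, fast++
slow=5 fast=12: a[fast]=0, fast++
slow=5 fast=13: a[fast]=9≠0 swap→a[5]=9, slow++,fast++
slow=6 fast=14: a[fast]=0, fast++
slow=6 fast=15: a[fast]=0, fast++
slow=6 fast=16: a[fast]=0, fast++
slow=6 fast=17: a[fast]=3≠0 swap→a[6]=3, slow++,fast++
slow=7 fast=18: a[fast]=1≠0 swap→a[7]=1, slow++,fast++
slow=8 fast=19: a[fast]=0, fast++
slow=8 fast=20: a[fast]=0, fast++

[6, 5, 4, 1, 9, 3, 1, 0, 0, 0, 0, 0, 0, 0, 0, 0, 0, 0, 0, 0]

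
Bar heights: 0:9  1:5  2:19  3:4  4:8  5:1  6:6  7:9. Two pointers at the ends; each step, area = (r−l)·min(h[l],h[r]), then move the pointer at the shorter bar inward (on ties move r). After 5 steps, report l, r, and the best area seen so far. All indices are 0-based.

[0,7] min(9,9)*7=63 best=63 * → r--
[0,6] min(9,6)*6=36 best=63 → r--
[0,5] min(9,1)*5=5 best=63 → r--
[0,4] min(9,8)*4=32 best=63 → r--
[0,3] min(9,4)*3=12 best=63 → r--

l=0, r=2, best area=63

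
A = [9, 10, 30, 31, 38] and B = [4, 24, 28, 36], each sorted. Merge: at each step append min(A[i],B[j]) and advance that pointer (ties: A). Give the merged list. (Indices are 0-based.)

[4, 9, 10, 24, 28, 30, 31, 36, 38]

i=0 j=0: A[i]=9>B[j]=4 take 4, j++
i=0 j=1: A[i]=9<=B[j]=24 take 9, i++
i=1 j=1: A[i]=10<=B[j]=24 take 10, i++
i=2 j=1: A[i]=30>B[j]=24 take 24, j++
i=2 j=2: A[i]=30>B[j]=28 take 28, j++
i=2 j=3: A[i]=30<=B[j]=36 take 30, i++
i=3 j=3: A[i]=31<=B[j]=36 take 31, i++
i=4 j=3: A[i]=38>B[j]=36 take 36, j++
i=4 j=4: B done, take A[i]=38, i++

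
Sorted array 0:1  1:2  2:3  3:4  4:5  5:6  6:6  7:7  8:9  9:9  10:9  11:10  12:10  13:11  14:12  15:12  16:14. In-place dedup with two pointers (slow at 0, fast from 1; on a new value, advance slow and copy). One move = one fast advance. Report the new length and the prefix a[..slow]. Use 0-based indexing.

(s=0,f=1) a[fast]=2≠a[slow]=1 write a[1]=2 → slow++,fast++
(s=1,f=2) a[fast]=3≠a[slow]=2 write a[2]=3 → slow++,fast++
(s=2,f=3) a[fast]=4≠a[slow]=3 write a[3]=4 → slow++,fast++
(s=3,f=4) a[fast]=5≠a[slow]=4 write a[4]=5 → slow++,fast++
(s=4,f=5) a[fast]=6≠a[slow]=5 write a[5]=6 → slow++,fast++
(s=5,f=6) a[fast]=6=a[slow] dup → fast++
(s=5,f=7) a[fast]=7≠a[slow]=6 write a[6]=7 → slow++,fast++
(s=6,f=8) a[fast]=9≠a[slow]=7 write a[7]=9 → slow++,fast++
(s=7,f=9) a[fast]=9=a[slow] dup → fast++
(s=7,f=10) a[fast]=9=a[slow] dup → fast++
(s=7,f=11) a[fast]=10≠a[slow]=9 write a[8]=10 → slow++,fast++
(s=8,f=12) a[fast]=10=a[slow] dup → fast++
(s=8,f=13) a[fast]=11≠a[slow]=10 write a[9]=11 → slow++,fast++
(s=9,f=14) a[fast]=12≠a[slow]=11 write a[10]=12 → slow++,fast++
(s=10,f=15) a[fast]=12=a[slow] dup → fast++
(s=10,f=16) a[fast]=14≠a[slow]=12 write a[11]=14 → slow++,fast++

length 12; prefix = [1, 2, 3, 4, 5, 6, 7, 9, 10, 11, 12, 14]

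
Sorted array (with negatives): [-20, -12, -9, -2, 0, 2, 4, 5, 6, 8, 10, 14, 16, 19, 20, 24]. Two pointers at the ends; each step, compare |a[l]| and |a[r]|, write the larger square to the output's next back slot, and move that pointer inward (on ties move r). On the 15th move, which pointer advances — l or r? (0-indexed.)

l

l=0 r=15: |-20|<=|24| out[15]=576, r--
l=0 r=14: |-20|<=|20| out[14]=400, r--
l=0 r=13: |-20|>|19| out[13]=400, l++
l=1 r=13: |-12|<=|19| out[12]=361, r--
l=1 r=12: |-12|<=|16| out[11]=256, r--
l=1 r=11: |-12|<=|14| out[10]=196, r--
l=1 r=10: |-12|>|10| out[9]=144, l++
l=2 r=10: |-9|<=|10| out[8]=100, r--
l=2 r=9: |-9|>|8| out[7]=81, l++
l=3 r=9: |-2|<=|8| out[6]=64, r--
l=3 r=8: |-2|<=|6| out[5]=36, r--
l=3 r=7: |-2|<=|5| out[4]=25, r--
l=3 r=6: |-2|<=|4| out[3]=16, r--
l=3 r=5: |-2|<=|2| out[2]=4, r--
l=3 r=4: |-2|>|0| out[1]=4, l++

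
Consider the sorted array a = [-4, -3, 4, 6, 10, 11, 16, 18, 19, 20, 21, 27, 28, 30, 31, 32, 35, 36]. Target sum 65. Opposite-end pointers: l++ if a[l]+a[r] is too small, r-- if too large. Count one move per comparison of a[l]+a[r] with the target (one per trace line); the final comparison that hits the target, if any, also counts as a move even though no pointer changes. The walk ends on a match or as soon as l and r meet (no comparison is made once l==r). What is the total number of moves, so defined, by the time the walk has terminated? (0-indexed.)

15 moves

l=0 r=17: -4+36=32 <65, l++
l=1 r=17: -3+36=33 <65, l++
l=2 r=17: 4+36=40 <65, l++
l=3 r=17: 6+36=42 <65, l++
l=4 r=17: 10+36=46 <65, l++
l=5 r=17: 11+36=47 <65, l++
l=6 r=17: 16+36=52 <65, l++
l=7 r=17: 18+36=54 <65, l++
l=8 r=17: 19+36=55 <65, l++
l=9 r=17: 20+36=56 <65, l++
l=10 r=17: 21+36=57 <65, l++
l=11 r=17: 27+36=63 <65, l++
l=12 r=17: 28+36=64 <65, l++
l=13 r=17: 30+36=66 >65, r--
l=13 r=16: 30+35=65, found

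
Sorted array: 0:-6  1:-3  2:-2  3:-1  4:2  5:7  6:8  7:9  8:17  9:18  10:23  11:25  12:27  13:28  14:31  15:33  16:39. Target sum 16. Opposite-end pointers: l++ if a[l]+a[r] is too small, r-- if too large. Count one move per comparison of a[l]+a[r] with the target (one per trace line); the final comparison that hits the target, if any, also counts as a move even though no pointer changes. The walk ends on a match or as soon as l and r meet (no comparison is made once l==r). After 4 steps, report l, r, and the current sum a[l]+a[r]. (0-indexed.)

l=0, r=12, sum=21

l=0 r=16: -6+39=33 >16, r--
l=0 r=15: -6+33=27 >16, r--
l=0 r=14: -6+31=25 >16, r--
l=0 r=13: -6+28=22 >16, r--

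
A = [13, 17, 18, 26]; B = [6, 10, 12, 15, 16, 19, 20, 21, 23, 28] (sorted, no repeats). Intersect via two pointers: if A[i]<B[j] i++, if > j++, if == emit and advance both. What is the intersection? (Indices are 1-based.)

intersection = []

[i=1,j=1] 13>6 → j++
[i=1,j=2] 13>10 → j++
[i=1,j=3] 13>12 → j++
[i=1,j=4] 13<15 → i++
[i=2,j=4] 17>15 → j++
[i=2,j=5] 17>16 → j++
[i=2,j=6] 17<19 → i++
[i=3,j=6] 18<19 → i++
[i=4,j=6] 26>19 → j++
[i=4,j=7] 26>20 → j++
[i=4,j=8] 26>21 → j++
[i=4,j=9] 26>23 → j++
[i=4,j=10] 26<28 → i++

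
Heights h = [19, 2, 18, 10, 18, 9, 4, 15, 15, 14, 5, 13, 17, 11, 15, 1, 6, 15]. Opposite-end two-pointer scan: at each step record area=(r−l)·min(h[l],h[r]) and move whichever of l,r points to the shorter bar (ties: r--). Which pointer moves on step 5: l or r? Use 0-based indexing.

l=0 r=17: min(19,15)*17=255 best=255 *, r--
l=0 r=16: min(19,6)*16=96 best=255, r--
l=0 r=15: min(19,1)*15=15 best=255, r--
l=0 r=14: min(19,15)*14=210 best=255, r--
l=0 r=13: min(19,11)*13=143 best=255, r--

r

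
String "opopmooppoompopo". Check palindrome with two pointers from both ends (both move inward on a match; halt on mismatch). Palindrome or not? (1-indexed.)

l=1 r=16: 'o'=='o', l++,r--
l=2 r=15: 'p'=='p', l++,r--
l=3 r=14: 'o'=='o', l++,r--
l=4 r=13: 'p'=='p', l++,r--
l=5 r=12: 'm'=='m', l++,r--
l=6 r=11: 'o'=='o', l++,r--
l=7 r=10: 'o'=='o', l++,r--
l=8 r=9: 'p'=='p', l++,r--

palindrome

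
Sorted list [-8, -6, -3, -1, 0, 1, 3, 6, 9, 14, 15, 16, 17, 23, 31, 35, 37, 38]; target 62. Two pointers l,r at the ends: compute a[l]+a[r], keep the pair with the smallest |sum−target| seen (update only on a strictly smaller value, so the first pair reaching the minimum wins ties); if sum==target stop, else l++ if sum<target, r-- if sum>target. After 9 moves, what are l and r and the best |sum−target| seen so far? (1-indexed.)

l=10, r=18, best |Δ|=15

l=1 r=18: -8+38=30 d=32 *, l++
l=2 r=18: -6+38=32 d=30 *, l++
l=3 r=18: -3+38=35 d=27 *, l++
l=4 r=18: -1+38=37 d=25 *, l++
l=5 r=18: 0+38=38 d=24 *, l++
l=6 r=18: 1+38=39 d=23 *, l++
l=7 r=18: 3+38=41 d=21 *, l++
l=8 r=18: 6+38=44 d=18 *, l++
l=9 r=18: 9+38=47 d=15 *, l++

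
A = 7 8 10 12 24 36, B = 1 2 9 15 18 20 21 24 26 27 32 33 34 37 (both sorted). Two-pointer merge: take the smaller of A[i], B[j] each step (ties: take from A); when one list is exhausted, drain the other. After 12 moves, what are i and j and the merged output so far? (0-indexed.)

i=0 j=0: A[i]=7>B[j]=1 take 1, j++
i=0 j=1: A[i]=7>B[j]=2 take 2, j++
i=0 j=2: A[i]=7<=B[j]=9 take 7, i++
i=1 j=2: A[i]=8<=B[j]=9 take 8, i++
i=2 j=2: A[i]=10>B[j]=9 take 9, j++
i=2 j=3: A[i]=10<=B[j]=15 take 10, i++
i=3 j=3: A[i]=12<=B[j]=15 take 12, i++
i=4 j=3: A[i]=24>B[j]=15 take 15, j++
i=4 j=4: A[i]=24>B[j]=18 take 18, j++
i=4 j=5: A[i]=24>B[j]=20 take 20, j++
i=4 j=6: A[i]=24>B[j]=21 take 21, j++
i=4 j=7: A[i]=24<=B[j]=24 take 24, i++

i=5, j=7, merged so far=[1, 2, 7, 8, 9, 10, 12, 15, 18, 20, 21, 24]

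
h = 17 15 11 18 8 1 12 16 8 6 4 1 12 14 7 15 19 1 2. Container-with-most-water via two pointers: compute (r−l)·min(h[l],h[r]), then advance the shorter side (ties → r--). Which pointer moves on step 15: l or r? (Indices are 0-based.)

l=0 r=18: min(17,2)*18=36 best=36 *, r--
l=0 r=17: min(17,1)*17=17 best=36, r--
l=0 r=16: min(17,19)*16=272 best=272 *, l++
l=1 r=16: min(15,19)*15=225 best=272, l++
l=2 r=16: min(11,19)*14=154 best=272, l++
l=3 r=16: min(18,19)*13=234 best=272, l++
l=4 r=16: min(8,19)*12=96 best=272, l++
l=5 r=16: min(1,19)*11=11 best=272, l++
l=6 r=16: min(12,19)*10=120 best=272, l++
l=7 r=16: min(16,19)*9=144 best=272, l++
l=8 r=16: min(8,19)*8=64 best=272, l++
l=9 r=16: min(6,19)*7=42 best=272, l++
l=10 r=16: min(4,19)*6=24 best=272, l++
l=11 r=16: min(1,19)*5=5 best=272, l++
l=12 r=16: min(12,19)*4=48 best=272, l++

l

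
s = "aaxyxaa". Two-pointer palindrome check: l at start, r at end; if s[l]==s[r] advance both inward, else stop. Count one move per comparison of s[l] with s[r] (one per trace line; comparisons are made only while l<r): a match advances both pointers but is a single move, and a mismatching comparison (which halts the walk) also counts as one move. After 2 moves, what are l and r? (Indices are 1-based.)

l=3, r=5

[1,7] 'a'=='a' → l++,r--
[2,6] 'a'=='a' → l++,r--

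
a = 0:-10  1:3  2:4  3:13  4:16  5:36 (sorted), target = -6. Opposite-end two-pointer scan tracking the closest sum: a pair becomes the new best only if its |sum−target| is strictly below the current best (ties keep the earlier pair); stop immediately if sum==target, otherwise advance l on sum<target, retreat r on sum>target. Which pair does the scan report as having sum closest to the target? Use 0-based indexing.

[0,5] -10+36=26 d=32 * → r--
[0,4] -10+16=6 d=12 * → r--
[0,3] -10+13=3 d=9 * → r--
[0,2] -10+4=-6 d=0 * → stop

pair (-10, 4) with sum -6 (|Δ|=0)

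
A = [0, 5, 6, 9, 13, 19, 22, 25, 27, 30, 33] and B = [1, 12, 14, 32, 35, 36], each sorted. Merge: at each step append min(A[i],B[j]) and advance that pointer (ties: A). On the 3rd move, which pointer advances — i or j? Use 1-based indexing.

i

[i=1,j=1] A[i]=0<=B[j]=1 take 0 → i++
[i=2,j=1] A[i]=5>B[j]=1 take 1 → j++
[i=2,j=2] A[i]=5<=B[j]=12 take 5 → i++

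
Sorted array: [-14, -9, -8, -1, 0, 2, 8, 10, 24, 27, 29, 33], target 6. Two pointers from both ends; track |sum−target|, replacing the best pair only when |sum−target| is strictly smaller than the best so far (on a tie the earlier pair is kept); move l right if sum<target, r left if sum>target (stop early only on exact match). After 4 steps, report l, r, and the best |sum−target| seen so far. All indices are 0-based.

l=0 r=11: -14+33=19 d=13 *, r--
l=0 r=10: -14+29=15 d=9 *, r--
l=0 r=9: -14+27=13 d=7 *, r--
l=0 r=8: -14+24=10 d=4 *, r--

l=0, r=7, best |Δ|=4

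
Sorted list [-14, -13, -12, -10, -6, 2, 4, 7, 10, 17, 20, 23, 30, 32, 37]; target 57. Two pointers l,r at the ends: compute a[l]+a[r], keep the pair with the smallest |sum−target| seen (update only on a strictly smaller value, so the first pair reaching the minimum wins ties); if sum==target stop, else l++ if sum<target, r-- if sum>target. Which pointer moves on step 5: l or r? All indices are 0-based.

l=0 r=14: -14+37=23 d=34 *, l++
l=1 r=14: -13+37=24 d=33 *, l++
l=2 r=14: -12+37=25 d=32 *, l++
l=3 r=14: -10+37=27 d=30 *, l++
l=4 r=14: -6+37=31 d=26 *, l++

l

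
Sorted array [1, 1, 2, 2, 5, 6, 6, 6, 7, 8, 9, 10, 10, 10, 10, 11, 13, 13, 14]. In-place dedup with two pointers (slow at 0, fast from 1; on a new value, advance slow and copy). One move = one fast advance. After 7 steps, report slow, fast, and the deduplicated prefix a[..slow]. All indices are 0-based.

slow=0 fast=1: a[fast]=1=a[slow] dup, fast++
slow=0 fast=2: a[fast]=2≠a[slow]=1 write a[1]=2, slow++,fast++
slow=1 fast=3: a[fast]=2=a[slow] dup, fast++
slow=1 fast=4: a[fast]=5≠a[slow]=2 write a[2]=5, slow++,fast++
slow=2 fast=5: a[fast]=6≠a[slow]=5 write a[3]=6, slow++,fast++
slow=3 fast=6: a[fast]=6=a[slow] dup, fast++
slow=3 fast=7: a[fast]=6=a[slow] dup, fast++

slow=3, fast=8, prefix=[1, 2, 5, 6]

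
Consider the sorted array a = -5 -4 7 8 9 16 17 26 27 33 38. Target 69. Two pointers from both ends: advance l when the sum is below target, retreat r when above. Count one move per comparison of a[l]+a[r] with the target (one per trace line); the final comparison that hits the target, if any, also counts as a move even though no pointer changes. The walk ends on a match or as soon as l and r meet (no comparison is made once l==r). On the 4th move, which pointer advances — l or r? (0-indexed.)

l

l=0 r=10: -5+38=33 <69, l++
l=1 r=10: -4+38=34 <69, l++
l=2 r=10: 7+38=45 <69, l++
l=3 r=10: 8+38=46 <69, l++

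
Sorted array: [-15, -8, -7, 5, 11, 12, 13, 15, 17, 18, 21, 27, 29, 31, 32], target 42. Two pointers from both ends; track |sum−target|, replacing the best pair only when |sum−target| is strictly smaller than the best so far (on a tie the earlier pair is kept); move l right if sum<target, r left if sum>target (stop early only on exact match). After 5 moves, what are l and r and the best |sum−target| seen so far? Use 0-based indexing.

[0,14] -15+32=17 d=25 * → l++
[1,14] -8+32=24 d=18 * → l++
[2,14] -7+32=25 d=17 * → l++
[3,14] 5+32=37 d=5 * → l++
[4,14] 11+32=43 d=1 * → r--

l=4, r=13, best |Δ|=1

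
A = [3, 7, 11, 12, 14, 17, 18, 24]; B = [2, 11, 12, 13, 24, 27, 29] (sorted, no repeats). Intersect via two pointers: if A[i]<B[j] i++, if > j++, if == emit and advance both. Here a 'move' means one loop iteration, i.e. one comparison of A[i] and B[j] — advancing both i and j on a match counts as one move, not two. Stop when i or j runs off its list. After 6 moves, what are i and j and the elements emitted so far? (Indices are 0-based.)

[i=0,j=0] 3>2 → j++
[i=0,j=1] 3<11 → i++
[i=1,j=1] 7<11 → i++
[i=2,j=1] 11==11 emit → i++,j++
[i=3,j=2] 12==12 emit → i++,j++
[i=4,j=3] 14>13 → j++

i=4, j=4, emitted=[11, 12]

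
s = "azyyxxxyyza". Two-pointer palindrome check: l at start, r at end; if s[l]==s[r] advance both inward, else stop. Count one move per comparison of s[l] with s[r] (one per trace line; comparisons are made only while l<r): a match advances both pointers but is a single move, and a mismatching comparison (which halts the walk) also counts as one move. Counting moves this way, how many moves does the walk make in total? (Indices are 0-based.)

l=0 r=10: 'a'=='a', l++,r--
l=1 r=9: 'z'=='z', l++,r--
l=2 r=8: 'y'=='y', l++,r--
l=3 r=7: 'y'=='y', l++,r--
l=4 r=6: 'x'=='x', l++,r--

5 moves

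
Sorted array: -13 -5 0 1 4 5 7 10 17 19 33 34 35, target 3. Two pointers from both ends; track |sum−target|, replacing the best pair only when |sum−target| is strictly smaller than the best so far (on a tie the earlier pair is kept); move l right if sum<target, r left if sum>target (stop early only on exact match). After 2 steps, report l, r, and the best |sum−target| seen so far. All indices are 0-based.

[0,12] -13+35=22 d=19 * → r--
[0,11] -13+34=21 d=18 * → r--

l=0, r=10, best |Δ|=18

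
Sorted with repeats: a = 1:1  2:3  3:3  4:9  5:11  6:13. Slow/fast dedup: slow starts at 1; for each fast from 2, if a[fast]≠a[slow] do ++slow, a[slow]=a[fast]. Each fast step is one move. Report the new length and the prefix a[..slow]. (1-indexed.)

slow=1 fast=2: a[fast]=3≠a[slow]=1 write a[2]=3, slow++,fast++
slow=2 fast=3: a[fast]=3=a[slow] dup, fast++
slow=2 fast=4: a[fast]=9≠a[slow]=3 write a[3]=9, slow++,fast++
slow=3 fast=5: a[fast]=11≠a[slow]=9 write a[4]=11, slow++,fast++
slow=4 fast=6: a[fast]=13≠a[slow]=11 write a[5]=13, slow++,fast++

length 5; prefix = [1, 3, 9, 11, 13]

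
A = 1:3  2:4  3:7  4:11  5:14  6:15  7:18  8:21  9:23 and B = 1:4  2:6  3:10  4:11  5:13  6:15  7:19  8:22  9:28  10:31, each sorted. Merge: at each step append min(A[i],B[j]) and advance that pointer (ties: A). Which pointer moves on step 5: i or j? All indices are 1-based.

i=1 j=1: A[i]=3<=B[j]=4 take 3, i++
i=2 j=1: A[i]=4<=B[j]=4 take 4, i++
i=3 j=1: A[i]=7>B[j]=4 take 4, j++
i=3 j=2: A[i]=7>B[j]=6 take 6, j++
i=3 j=3: A[i]=7<=B[j]=10 take 7, i++

i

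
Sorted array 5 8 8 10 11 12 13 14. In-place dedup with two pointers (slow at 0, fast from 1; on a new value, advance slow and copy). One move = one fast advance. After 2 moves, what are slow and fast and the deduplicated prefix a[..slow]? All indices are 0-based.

slow=1, fast=3, prefix=[5, 8]

slow=0 fast=1: a[fast]=8≠a[slow]=5 write a[1]=8, slow++,fast++
slow=1 fast=2: a[fast]=8=a[slow] dup, fast++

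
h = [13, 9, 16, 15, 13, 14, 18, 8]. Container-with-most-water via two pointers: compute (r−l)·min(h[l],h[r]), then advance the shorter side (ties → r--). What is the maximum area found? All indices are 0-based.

[0,7] min(13,8)*7=56 best=56 * → r--
[0,6] min(13,18)*6=78 best=78 * → l++
[1,6] min(9,18)*5=45 best=78 → l++
[2,6] min(16,18)*4=64 best=78 → l++
[3,6] min(15,18)*3=45 best=78 → l++
[4,6] min(13,18)*2=26 best=78 → l++
[5,6] min(14,18)*1=14 best=78 → l++

max area = 78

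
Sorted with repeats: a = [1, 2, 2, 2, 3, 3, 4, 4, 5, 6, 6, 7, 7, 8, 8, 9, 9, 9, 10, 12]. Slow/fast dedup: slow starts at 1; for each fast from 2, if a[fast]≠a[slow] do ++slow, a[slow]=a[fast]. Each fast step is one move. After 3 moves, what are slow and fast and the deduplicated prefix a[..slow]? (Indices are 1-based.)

(s=1,f=2) a[fast]=2≠a[slow]=1 write a[2]=2 → slow++,fast++
(s=2,f=3) a[fast]=2=a[slow] dup → fast++
(s=2,f=4) a[fast]=2=a[slow] dup → fast++

slow=2, fast=5, prefix=[1, 2]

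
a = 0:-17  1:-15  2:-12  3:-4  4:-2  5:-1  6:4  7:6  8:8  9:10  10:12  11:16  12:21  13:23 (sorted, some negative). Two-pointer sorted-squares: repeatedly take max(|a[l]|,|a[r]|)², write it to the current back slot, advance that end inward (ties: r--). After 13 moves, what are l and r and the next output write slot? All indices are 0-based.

l=5, r=5, next write slot=0

[0,13] |-17|<=|23| out[13]=529 → r--
[0,12] |-17|<=|21| out[12]=441 → r--
[0,11] |-17|>|16| out[11]=289 → l++
[1,11] |-15|<=|16| out[10]=256 → r--
[1,10] |-15|>|12| out[9]=225 → l++
[2,10] |-12|<=|12| out[8]=144 → r--
[2,9] |-12|>|10| out[7]=144 → l++
[3,9] |-4|<=|10| out[6]=100 → r--
[3,8] |-4|<=|8| out[5]=64 → r--
[3,7] |-4|<=|6| out[4]=36 → r--
[3,6] |-4|<=|4| out[3]=16 → r--
[3,5] |-4|>|-1| out[2]=16 → l++
[4,5] |-2|>|-1| out[1]=4 → l++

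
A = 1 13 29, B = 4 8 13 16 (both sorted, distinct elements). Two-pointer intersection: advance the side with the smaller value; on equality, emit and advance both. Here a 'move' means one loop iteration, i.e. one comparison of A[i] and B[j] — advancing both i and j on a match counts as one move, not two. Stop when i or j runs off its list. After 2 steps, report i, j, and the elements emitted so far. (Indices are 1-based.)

[i=1,j=1] 1<4 → i++
[i=2,j=1] 13>4 → j++

i=2, j=2, emitted=[]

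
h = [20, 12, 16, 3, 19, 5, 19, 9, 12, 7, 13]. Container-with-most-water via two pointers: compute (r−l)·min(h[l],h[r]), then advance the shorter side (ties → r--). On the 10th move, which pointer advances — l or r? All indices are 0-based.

[0,10] min(20,13)*10=130 best=130 * → r--
[0,9] min(20,7)*9=63 best=130 → r--
[0,8] min(20,12)*8=96 best=130 → r--
[0,7] min(20,9)*7=63 best=130 → r--
[0,6] min(20,19)*6=114 best=130 → r--
[0,5] min(20,5)*5=25 best=130 → r--
[0,4] min(20,19)*4=76 best=130 → r--
[0,3] min(20,3)*3=9 best=130 → r--
[0,2] min(20,16)*2=32 best=130 → r--
[0,1] min(20,12)*1=12 best=130 → r--

r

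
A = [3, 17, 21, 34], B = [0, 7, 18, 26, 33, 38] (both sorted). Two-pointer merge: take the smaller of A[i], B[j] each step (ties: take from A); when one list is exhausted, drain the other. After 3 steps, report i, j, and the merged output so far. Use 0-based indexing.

[i=0,j=0] A[i]=3>B[j]=0 take 0 → j++
[i=0,j=1] A[i]=3<=B[j]=7 take 3 → i++
[i=1,j=1] A[i]=17>B[j]=7 take 7 → j++

i=1, j=2, merged so far=[0, 3, 7]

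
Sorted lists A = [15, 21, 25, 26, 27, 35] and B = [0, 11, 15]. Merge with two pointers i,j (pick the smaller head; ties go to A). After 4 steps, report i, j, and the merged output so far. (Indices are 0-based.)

i=0 j=0: A[i]=15>B[j]=0 take 0, j++
i=0 j=1: A[i]=15>B[j]=11 take 11, j++
i=0 j=2: A[i]=15<=B[j]=15 take 15, i++
i=1 j=2: A[i]=21>B[j]=15 take 15, j++

i=1, j=3, merged so far=[0, 11, 15, 15]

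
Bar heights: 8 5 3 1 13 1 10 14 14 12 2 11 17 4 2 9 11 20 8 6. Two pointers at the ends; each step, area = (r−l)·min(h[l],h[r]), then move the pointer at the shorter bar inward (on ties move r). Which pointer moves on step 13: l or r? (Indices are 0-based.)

l

[0,19] min(8,6)*19=114 best=114 * → r--
[0,18] min(8,8)*18=144 best=144 * → r--
[0,17] min(8,20)*17=136 best=144 → l++
[1,17] min(5,20)*16=80 best=144 → l++
[2,17] min(3,20)*15=45 best=144 → l++
[3,17] min(1,20)*14=14 best=144 → l++
[4,17] min(13,20)*13=169 best=169 * → l++
[5,17] min(1,20)*12=12 best=169 → l++
[6,17] min(10,20)*11=110 best=169 → l++
[7,17] min(14,20)*10=140 best=169 → l++
[8,17] min(14,20)*9=126 best=169 → l++
[9,17] min(12,20)*8=96 best=169 → l++
[10,17] min(2,20)*7=14 best=169 → l++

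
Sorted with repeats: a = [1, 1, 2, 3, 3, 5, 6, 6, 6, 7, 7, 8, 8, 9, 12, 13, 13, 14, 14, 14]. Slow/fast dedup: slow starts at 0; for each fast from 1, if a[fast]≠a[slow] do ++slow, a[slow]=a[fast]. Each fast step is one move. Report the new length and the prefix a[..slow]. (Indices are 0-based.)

length 11; prefix = [1, 2, 3, 5, 6, 7, 8, 9, 12, 13, 14]

slow=0 fast=1: a[fast]=1=a[slow] dup, fast++
slow=0 fast=2: a[fast]=2≠a[slow]=1 write a[1]=2, slow++,fast++
slow=1 fast=3: a[fast]=3≠a[slow]=2 write a[2]=3, slow++,fast++
slow=2 fast=4: a[fast]=3=a[slow] dup, fast++
slow=2 fast=5: a[fast]=5≠a[slow]=3 write a[3]=5, slow++,fast++
slow=3 fast=6: a[fast]=6≠a[slow]=5 write a[4]=6, slow++,fast++
slow=4 fast=7: a[fast]=6=a[slow] dup, fast++
slow=4 fast=8: a[fast]=6=a[slow] dup, fast++
slow=4 fast=9: a[fast]=7≠a[slow]=6 write a[5]=7, slow++,fast++
slow=5 fast=10: a[fast]=7=a[slow] dup, fast++
slow=5 fast=11: a[fast]=8≠a[slow]=7 write a[6]=8, slow++,fast++
slow=6 fast=12: a[fast]=8=a[slow] dup, fast++
slow=6 fast=13: a[fast]=9≠a[slow]=8 write a[7]=9, slow++,fast++
slow=7 fast=14: a[fast]=12≠a[slow]=9 write a[8]=12, slow++,fast++
slow=8 fast=15: a[fast]=13≠a[slow]=12 write a[9]=13, slow++,fast++
slow=9 fast=16: a[fast]=13=a[slow] dup, fast++
slow=9 fast=17: a[fast]=14≠a[slow]=13 write a[10]=14, slow++,fast++
slow=10 fast=18: a[fast]=14=a[slow] dup, fast++
slow=10 fast=19: a[fast]=14=a[slow] dup, fast++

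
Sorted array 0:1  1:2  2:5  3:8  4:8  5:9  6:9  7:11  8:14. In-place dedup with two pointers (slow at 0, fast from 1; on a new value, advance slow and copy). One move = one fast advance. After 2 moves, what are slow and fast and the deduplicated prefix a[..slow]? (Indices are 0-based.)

slow=0 fast=1: a[fast]=2≠a[slow]=1 write a[1]=2, slow++,fast++
slow=1 fast=2: a[fast]=5≠a[slow]=2 write a[2]=5, slow++,fast++

slow=2, fast=3, prefix=[1, 2, 5]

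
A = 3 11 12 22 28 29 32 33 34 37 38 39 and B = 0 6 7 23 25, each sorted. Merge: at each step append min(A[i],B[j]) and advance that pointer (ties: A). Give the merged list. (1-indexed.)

[i=1,j=1] A[i]=3>B[j]=0 take 0 → j++
[i=1,j=2] A[i]=3<=B[j]=6 take 3 → i++
[i=2,j=2] A[i]=11>B[j]=6 take 6 → j++
[i=2,j=3] A[i]=11>B[j]=7 take 7 → j++
[i=2,j=4] A[i]=11<=B[j]=23 take 11 → i++
[i=3,j=4] A[i]=12<=B[j]=23 take 12 → i++
[i=4,j=4] A[i]=22<=B[j]=23 take 22 → i++
[i=5,j=4] A[i]=28>B[j]=23 take 23 → j++
[i=5,j=5] A[i]=28>B[j]=25 take 25 → j++
[i=5,j=6] B done, take A[i]=28 → i++
[i=6,j=6] B done, take A[i]=29 → i++
[i=7,j=6] B done, take A[i]=32 → i++
[i=8,j=6] B done, take A[i]=33 → i++
[i=9,j=6] B done, take A[i]=34 → i++
[i=10,j=6] B done, take A[i]=37 → i++
[i=11,j=6] B done, take A[i]=38 → i++
[i=12,j=6] B done, take A[i]=39 → i++

[0, 3, 6, 7, 11, 12, 22, 23, 25, 28, 29, 32, 33, 34, 37, 38, 39]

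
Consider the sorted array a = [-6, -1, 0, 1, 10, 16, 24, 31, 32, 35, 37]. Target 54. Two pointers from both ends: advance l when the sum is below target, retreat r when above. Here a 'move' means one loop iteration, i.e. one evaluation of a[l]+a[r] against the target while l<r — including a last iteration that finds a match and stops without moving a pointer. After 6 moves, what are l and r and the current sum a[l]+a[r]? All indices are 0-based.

l=6, r=10, sum=61

l=0 r=10: -6+37=31 <54, l++
l=1 r=10: -1+37=36 <54, l++
l=2 r=10: 0+37=37 <54, l++
l=3 r=10: 1+37=38 <54, l++
l=4 r=10: 10+37=47 <54, l++
l=5 r=10: 16+37=53 <54, l++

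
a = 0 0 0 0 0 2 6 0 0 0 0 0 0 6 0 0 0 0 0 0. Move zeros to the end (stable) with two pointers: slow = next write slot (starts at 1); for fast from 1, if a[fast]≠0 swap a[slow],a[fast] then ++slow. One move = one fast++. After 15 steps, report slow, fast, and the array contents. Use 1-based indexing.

slow=4, fast=16, a=[2, 6, 6, 0, 0, 0, 0, 0, 0, 0, 0, 0, 0, 0, 0, 0, 0, 0, 0, 0]

slow=1 fast=1: a[fast]=0, fast++
slow=1 fast=2: a[fast]=0, fast++
slow=1 fast=3: a[fast]=0, fast++
slow=1 fast=4: a[fast]=0, fast++
slow=1 fast=5: a[fast]=0, fast++
slow=1 fast=6: a[fast]=2≠0 swap→a[1]=2, slow++,fast++
slow=2 fast=7: a[fast]=6≠0 swap→a[2]=6, slow++,fast++
slow=3 fast=8: a[fast]=0, fast++
slow=3 fast=9: a[fast]=0, fast++
slow=3 fast=10: a[fast]=0, fast++
slow=3 fast=11: a[fast]=0, fast++
slow=3 fast=12: a[fast]=0, fast++
slow=3 fast=13: a[fast]=0, fast++
slow=3 fast=14: a[fast]=6≠0 swap→a[3]=6, slow++,fast++
slow=4 fast=15: a[fast]=0, fast++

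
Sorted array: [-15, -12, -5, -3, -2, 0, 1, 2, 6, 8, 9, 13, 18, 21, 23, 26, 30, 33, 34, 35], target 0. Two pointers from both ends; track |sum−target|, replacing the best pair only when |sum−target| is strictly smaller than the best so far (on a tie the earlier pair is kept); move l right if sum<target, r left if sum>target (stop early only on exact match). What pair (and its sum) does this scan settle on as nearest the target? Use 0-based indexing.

pair (-2, 2) with sum 0 (|Δ|=0)

[0,19] -15+35=20 d=20 * → r--
[0,18] -15+34=19 d=19 * → r--
[0,17] -15+33=18 d=18 * → r--
[0,16] -15+30=15 d=15 * → r--
[0,15] -15+26=11 d=11 * → r--
[0,14] -15+23=8 d=8 * → r--
[0,13] -15+21=6 d=6 * → r--
[0,12] -15+18=3 d=3 * → r--
[0,11] -15+13=-2 d=2 * → l++
[1,11] -12+13=1 d=1 * → r--
[1,10] -12+9=-3 d=3 → l++
[2,10] -5+9=4 d=4 → r--
[2,9] -5+8=3 d=3 → r--
[2,8] -5+6=1 d=1 → r--
[2,7] -5+2=-3 d=3 → l++
[3,7] -3+2=-1 d=1 → l++
[4,7] -2+2=0 d=0 * → stop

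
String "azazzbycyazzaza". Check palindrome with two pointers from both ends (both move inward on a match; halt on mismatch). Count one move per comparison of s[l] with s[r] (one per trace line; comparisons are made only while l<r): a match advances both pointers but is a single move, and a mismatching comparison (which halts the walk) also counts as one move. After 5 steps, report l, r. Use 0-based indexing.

l=5, r=9

[0,14] 'a'=='a' → l++,r--
[1,13] 'z'=='z' → l++,r--
[2,12] 'a'=='a' → l++,r--
[3,11] 'z'=='z' → l++,r--
[4,10] 'z'=='z' → l++,r--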